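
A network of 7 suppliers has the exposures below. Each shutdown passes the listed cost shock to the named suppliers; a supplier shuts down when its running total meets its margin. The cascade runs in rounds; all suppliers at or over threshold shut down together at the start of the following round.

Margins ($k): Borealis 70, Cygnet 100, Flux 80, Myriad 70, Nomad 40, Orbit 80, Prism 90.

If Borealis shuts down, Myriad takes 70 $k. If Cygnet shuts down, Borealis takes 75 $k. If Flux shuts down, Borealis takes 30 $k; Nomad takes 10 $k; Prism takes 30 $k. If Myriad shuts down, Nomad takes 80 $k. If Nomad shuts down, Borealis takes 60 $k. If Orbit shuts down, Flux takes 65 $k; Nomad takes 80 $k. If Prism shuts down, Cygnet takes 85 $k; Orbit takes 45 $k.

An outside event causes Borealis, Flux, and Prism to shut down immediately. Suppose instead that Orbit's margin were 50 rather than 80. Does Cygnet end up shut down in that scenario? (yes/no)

no

With Orbit's margin at 50:
Round 1 — Borealis, Flux, Prism shut down (initial).
  Cygnet: +85 → 85 < 100
  Myriad: +70 → 70 ≥ 70
  Nomad: +10 → 10 < 40
  Orbit: +45 → 45 < 50
Round 2 — Myriad shuts down.
  Nomad: +80 → 90 ≥ 40
Round 3 — Nomad shuts down.
No further shutdowns.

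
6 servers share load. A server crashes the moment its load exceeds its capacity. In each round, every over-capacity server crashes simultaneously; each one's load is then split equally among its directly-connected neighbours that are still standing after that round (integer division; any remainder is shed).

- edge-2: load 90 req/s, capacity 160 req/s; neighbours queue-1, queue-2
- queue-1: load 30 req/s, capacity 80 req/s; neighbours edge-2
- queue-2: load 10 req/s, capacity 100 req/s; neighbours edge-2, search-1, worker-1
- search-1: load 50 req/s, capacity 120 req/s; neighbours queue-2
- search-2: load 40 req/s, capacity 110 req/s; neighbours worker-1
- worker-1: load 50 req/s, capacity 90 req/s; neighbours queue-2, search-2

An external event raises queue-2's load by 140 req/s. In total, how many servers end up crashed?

3

Round 1 — queue-2 at 150 > 100. queue-2 crashes.
  queue-2 sheds 150 req/s to edge-2, search-1, worker-1: 50 each.
    edge-2: 90+50 = 140 ≤ 160
    search-1: 50+50 = 100 ≤ 120
    worker-1: 50+50 = 100 > 90
Round 2 — worker-1 crashes.
  worker-1 sheds 100 req/s to search-2: 100 each.
    search-2: 40+100 = 140 > 110
Round 3 — search-2 crashes.
  search-2 sheds 140 req/s: no online neighbours, lost.
No further crashes.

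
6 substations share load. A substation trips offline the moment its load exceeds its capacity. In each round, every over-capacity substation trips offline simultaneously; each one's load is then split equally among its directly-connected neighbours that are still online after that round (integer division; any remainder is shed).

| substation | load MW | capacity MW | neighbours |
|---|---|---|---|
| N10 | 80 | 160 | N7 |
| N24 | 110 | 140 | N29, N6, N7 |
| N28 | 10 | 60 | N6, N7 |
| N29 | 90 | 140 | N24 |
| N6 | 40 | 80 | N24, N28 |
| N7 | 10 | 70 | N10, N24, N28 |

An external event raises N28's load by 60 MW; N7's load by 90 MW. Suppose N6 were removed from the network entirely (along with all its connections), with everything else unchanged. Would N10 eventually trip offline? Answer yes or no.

With N6 removed:
Round 1 — N28 at 70 > 60; N7 at 100 > 70. N28, N7 trip offline.
  N28 sheds 70 MW: no online neighbours, lost.
  N7 sheds 100 MW to N10, N24: 50 each.
    N10: 80+50 = 130 ≤ 160
    N24: 110+50 = 160 > 140
Round 2 — N24 trips offline.
  N24 sheds 160 MW to N29: 160 each.
    N29: 90+160 = 250 > 140
Round 3 — N29 trips offline.
  N29 sheds 250 MW: no online neighbours, lost.
No further trips.

no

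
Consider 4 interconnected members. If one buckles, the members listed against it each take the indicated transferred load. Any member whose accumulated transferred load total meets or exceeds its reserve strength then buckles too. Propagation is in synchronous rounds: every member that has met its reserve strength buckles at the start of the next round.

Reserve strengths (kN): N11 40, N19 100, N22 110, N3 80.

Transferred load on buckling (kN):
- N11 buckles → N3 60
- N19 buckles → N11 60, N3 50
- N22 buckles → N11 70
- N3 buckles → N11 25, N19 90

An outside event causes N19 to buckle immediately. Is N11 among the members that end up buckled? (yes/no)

yes

Round 1 — N19 buckles (initial).
  N11: +60 → 60 ≥ 40
  N3: +50 → 50 < 80
Round 2 — N11 buckles.
  N3: +60 → 110 ≥ 80
Round 3 — N3 buckles.
No further bucklings.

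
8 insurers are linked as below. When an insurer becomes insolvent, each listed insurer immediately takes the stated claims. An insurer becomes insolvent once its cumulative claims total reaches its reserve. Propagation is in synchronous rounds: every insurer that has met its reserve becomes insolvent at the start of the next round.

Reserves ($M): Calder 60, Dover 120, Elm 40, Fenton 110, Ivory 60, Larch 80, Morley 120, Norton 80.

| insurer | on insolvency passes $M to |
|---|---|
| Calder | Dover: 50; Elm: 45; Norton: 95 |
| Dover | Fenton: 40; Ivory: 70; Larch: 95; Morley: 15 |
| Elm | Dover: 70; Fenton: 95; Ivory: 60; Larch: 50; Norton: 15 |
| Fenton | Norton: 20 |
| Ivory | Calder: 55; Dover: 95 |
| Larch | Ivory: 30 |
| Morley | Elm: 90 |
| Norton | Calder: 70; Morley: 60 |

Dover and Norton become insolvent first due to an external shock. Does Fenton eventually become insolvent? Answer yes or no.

Round 1 — Dover, Norton become insolvent (initial).
  Calder: +70 → 70 ≥ 60
  Fenton: +40 → 40 < 110
  Ivory: +70 → 70 ≥ 60
  Larch: +95 → 95 ≥ 80
  Morley: +15+60 → 75 < 120
Round 2 — Calder, Ivory, Larch become insolvent.
  Elm: +45 → 45 ≥ 40
Round 3 — Elm becomes insolvent.
  Fenton: +95 → 135 ≥ 110
Round 4 — Fenton becomes insolvent.
No further insolvencies.

yes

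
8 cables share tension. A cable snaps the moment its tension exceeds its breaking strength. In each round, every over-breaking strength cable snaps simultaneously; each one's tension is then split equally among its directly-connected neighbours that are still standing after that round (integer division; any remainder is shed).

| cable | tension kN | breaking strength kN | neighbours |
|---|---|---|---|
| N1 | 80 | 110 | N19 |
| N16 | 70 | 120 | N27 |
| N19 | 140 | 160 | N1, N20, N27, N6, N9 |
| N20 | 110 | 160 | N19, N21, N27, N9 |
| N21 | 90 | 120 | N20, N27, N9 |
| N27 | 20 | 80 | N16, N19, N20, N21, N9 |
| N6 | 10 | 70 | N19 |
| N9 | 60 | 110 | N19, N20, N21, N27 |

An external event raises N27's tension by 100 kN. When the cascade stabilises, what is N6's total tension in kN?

Round 1 — N27 at 120 > 80. N27 snaps.
  N27 sheds 120 kN to N16, N19, N20, N21, N9: 24 each.
    N16: 70+24 = 94 ≤ 120
    N19: 140+24 = 164 > 160
    N20: 110+24 = 134 ≤ 160
    N21: 90+24 = 114 ≤ 120
    N9: 60+24 = 84 ≤ 110
Round 2 — N19 snaps.
  N19 sheds 164 kN to N1, N20, N6, N9: 41 each.
    N1: 80+41 = 121 > 110
    N20: 134+41 = 175 > 160
    N6: 10+41 = 51 ≤ 70
    N9: 84+41 = 125 > 110
Round 3 — N1, N20, N9 snap.
  N1 sheds 121 kN: no online neighbours, lost.
  N20 sheds 175 kN to N21: 175 each.
    N21: 114+175 = 289 > 120
  N9 sheds 125 kN to N21: 125 each.
    N21: 289+125 = 414 > 120
Round 4 — N21 snaps.
  N21 sheds 414 kN: no online neighbours, lost.
No further breaks.

51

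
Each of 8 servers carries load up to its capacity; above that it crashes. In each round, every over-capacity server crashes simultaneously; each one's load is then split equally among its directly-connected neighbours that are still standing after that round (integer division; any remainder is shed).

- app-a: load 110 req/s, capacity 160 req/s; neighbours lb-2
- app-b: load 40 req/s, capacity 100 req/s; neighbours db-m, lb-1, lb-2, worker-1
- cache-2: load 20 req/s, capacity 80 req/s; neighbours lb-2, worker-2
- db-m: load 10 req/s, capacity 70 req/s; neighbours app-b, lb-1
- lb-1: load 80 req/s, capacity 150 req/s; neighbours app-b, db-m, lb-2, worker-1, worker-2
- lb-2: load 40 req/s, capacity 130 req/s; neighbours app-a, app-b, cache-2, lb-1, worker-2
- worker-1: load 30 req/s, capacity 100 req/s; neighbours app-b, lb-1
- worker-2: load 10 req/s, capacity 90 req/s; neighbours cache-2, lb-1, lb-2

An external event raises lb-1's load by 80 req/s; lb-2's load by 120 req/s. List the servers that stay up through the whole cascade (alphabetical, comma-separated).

app-a, cache-2, worker-2

Round 1 — lb-1 at 160 > 150; lb-2 at 160 > 130. lb-1, lb-2 crash.
  lb-1 sheds 160 req/s to app-b, db-m, worker-1, worker-2: 40 each.
    app-b: 40+40 = 80 ≤ 100
    db-m: 10+40 = 50 ≤ 70
    worker-1: 30+40 = 70 ≤ 100
    worker-2: 10+40 = 50 ≤ 90
  lb-2 sheds 160 req/s to app-a, app-b, cache-2, worker-2: 40 each.
    app-a: 110+40 = 150 ≤ 160
    app-b: 80+40 = 120 > 100
    cache-2: 20+40 = 60 ≤ 80
    worker-2: 50+40 = 90 ≤ 90
Round 2 — app-b crashes.
  app-b sheds 120 req/s to db-m, worker-1: 60 each.
    db-m: 50+60 = 110 > 70
    worker-1: 70+60 = 130 > 100
Round 3 — db-m, worker-1 crash.
  db-m sheds 110 req/s: no online neighbours, lost.
  worker-1 sheds 130 req/s: no online neighbours, lost.
No further crashes.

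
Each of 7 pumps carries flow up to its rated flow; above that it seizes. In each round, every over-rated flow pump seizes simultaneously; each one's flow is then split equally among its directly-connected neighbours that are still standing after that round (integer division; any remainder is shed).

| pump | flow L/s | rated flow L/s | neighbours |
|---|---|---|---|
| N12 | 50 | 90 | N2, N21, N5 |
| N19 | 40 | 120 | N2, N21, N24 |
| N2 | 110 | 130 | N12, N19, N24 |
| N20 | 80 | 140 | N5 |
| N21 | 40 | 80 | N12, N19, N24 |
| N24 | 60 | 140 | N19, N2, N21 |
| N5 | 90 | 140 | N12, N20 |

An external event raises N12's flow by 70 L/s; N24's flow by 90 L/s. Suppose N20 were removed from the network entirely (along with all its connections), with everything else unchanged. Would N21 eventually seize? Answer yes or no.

With N20 removed:
Round 1 — N12 at 120 > 90; N24 at 150 > 140. N12, N24 seize.
  N12 sheds 120 L/s to N2, N21, N5: 40 each.
    N2: 110+40 = 150 > 130
    N21: 40+40 = 80 ≤ 80
    N5: 90+40 = 130 ≤ 140
  N24 sheds 150 L/s to N19, N2, N21: 50 each.
    N19: 40+50 = 90 ≤ 120
    N2: 150+50 = 200 > 130
    N21: 80+50 = 130 > 80
Round 2 — N2, N21 seize.
  N2 sheds 200 L/s to N19: 200 each.
    N19: 90+200 = 290 > 120
  N21 sheds 130 L/s to N19: 130 each.
    N19: 290+130 = 420 > 120
Round 3 — N19 seizes.
  N19 sheds 420 L/s: no online neighbours, lost.
No further seizures.

yes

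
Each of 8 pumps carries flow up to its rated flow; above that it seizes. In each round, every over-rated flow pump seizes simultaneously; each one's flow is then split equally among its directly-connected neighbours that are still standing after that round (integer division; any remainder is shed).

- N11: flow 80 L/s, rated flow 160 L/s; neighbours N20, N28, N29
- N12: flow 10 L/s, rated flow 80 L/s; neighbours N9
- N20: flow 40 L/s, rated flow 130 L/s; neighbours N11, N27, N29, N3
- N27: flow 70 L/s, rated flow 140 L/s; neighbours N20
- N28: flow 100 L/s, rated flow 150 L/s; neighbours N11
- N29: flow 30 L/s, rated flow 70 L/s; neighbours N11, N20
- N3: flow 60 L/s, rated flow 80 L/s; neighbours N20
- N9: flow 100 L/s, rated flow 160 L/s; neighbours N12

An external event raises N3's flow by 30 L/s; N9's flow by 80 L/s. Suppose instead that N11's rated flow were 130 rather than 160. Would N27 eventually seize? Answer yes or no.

With N11's rated flow at 130:
Round 1 — N3 at 90 > 80; N9 at 180 > 160. N3, N9 seize.
  N3 sheds 90 L/s to N20: 90 each.
    N20: 40+90 = 130 ≤ 130
  N9 sheds 180 L/s to N12: 180 each.
    N12: 10+180 = 190 > 80
Round 2 — N12 seizes.
  N12 sheds 190 L/s: no online neighbours, lost.
No further seizures.

no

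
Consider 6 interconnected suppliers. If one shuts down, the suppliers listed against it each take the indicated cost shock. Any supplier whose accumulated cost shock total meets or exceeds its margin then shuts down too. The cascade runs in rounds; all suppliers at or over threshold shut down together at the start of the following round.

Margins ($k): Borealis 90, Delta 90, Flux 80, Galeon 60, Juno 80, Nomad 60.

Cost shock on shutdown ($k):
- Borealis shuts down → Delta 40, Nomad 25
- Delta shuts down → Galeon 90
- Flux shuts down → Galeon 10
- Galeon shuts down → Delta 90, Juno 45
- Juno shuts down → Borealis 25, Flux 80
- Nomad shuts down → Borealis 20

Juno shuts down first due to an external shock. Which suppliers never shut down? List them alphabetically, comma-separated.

Round 1 — Juno shuts down (initial).
  Borealis: +25 → 25 < 90
  Flux: +80 → 80 ≥ 80
Round 2 — Flux shuts down.
  Galeon: +10 → 10 < 60
No further shutdowns.

Borealis, Delta, Galeon, Nomad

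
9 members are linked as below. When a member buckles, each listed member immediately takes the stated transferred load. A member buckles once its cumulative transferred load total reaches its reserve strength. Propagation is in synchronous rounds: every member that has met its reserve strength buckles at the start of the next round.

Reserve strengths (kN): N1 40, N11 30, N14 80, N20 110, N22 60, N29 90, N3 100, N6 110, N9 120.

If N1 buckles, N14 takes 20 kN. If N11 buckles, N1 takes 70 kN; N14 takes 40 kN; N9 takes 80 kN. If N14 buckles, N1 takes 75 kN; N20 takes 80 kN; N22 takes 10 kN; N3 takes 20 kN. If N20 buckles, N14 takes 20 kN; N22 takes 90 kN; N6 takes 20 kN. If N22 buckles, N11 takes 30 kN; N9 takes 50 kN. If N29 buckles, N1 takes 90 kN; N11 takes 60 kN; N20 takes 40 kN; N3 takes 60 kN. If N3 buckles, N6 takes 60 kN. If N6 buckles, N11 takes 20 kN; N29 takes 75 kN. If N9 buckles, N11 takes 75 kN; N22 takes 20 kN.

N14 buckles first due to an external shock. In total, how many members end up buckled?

2

Round 1 — N14 buckles (initial).
  N1: +75 → 75 ≥ 40
  N20: +80 → 80 < 110
  N22: +10 → 10 < 60
  N3: +20 → 20 < 100
Round 2 — N1 buckles.
No further bucklings.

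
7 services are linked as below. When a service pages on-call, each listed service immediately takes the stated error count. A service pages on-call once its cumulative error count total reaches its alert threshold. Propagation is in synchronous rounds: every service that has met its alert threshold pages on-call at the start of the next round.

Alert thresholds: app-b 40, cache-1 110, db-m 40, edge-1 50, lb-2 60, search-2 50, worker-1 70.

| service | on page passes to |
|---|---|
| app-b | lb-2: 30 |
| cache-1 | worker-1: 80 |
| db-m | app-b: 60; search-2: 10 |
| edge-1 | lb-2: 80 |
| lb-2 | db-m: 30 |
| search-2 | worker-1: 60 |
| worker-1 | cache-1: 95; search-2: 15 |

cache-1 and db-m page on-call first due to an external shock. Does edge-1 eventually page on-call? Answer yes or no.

no

Round 1 — cache-1, db-m page on-call (initial).
  app-b: +60 → 60 ≥ 40
  search-2: +10 → 10 < 50
  worker-1: +80 → 80 ≥ 70
Round 2 — app-b, worker-1 page on-call.
  lb-2: +30 → 30 < 60
  search-2: +15 → 25 < 50
No further pages.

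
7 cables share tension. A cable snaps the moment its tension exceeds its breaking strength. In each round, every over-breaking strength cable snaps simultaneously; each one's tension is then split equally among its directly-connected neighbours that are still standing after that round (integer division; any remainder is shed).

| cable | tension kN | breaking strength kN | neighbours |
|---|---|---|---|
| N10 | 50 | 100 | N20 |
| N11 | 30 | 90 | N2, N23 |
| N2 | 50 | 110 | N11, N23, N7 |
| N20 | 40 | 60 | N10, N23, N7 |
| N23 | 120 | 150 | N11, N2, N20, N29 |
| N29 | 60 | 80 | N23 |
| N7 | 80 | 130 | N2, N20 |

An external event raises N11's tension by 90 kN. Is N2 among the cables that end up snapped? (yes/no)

Round 1 — N11 at 120 > 90. N11 snaps.
  N11 sheds 120 kN to N2, N23: 60 each.
    N2: 50+60 = 110 ≤ 110
    N23: 120+60 = 180 > 150
Round 2 — N23 snaps.
  N23 sheds 180 kN to N2, N20, N29: 60 each.
    N2: 110+60 = 170 > 110
    N20: 40+60 = 100 > 60
    N29: 60+60 = 120 > 80
Round 3 — N2, N20, N29 snap.
  N2 sheds 170 kN to N7: 170 each.
    N7: 80+170 = 250 > 130
  N20 sheds 100 kN to N10, N7: 50 each.
    N10: 50+50 = 100 ≤ 100
    N7: 250+50 = 300 > 130
  N29 sheds 120 kN: no online neighbours, lost.
Round 4 — N7 snaps.
  N7 sheds 300 kN: no online neighbours, lost.
No further breaks.

yes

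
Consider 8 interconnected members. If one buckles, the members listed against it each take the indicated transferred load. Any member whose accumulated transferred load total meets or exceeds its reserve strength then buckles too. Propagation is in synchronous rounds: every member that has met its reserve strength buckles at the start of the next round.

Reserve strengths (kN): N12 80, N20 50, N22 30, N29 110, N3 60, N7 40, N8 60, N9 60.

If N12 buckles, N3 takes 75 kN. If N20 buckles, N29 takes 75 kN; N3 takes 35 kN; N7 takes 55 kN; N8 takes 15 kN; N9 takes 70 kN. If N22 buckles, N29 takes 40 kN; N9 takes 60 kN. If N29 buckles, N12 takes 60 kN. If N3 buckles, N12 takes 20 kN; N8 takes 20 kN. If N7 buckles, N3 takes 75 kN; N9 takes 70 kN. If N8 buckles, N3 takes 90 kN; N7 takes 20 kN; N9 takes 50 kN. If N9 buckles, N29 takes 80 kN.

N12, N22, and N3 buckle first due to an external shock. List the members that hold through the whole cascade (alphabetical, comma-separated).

N20, N7, N8

Round 1 — N12, N22, N3 buckle (initial).
  N29: +40 → 40 < 110
  N8: +20 → 20 < 60
  N9: +60 → 60 ≥ 60
Round 2 — N9 buckles.
  N29: +80 → 120 ≥ 110
Round 3 — N29 buckles.
No further bucklings.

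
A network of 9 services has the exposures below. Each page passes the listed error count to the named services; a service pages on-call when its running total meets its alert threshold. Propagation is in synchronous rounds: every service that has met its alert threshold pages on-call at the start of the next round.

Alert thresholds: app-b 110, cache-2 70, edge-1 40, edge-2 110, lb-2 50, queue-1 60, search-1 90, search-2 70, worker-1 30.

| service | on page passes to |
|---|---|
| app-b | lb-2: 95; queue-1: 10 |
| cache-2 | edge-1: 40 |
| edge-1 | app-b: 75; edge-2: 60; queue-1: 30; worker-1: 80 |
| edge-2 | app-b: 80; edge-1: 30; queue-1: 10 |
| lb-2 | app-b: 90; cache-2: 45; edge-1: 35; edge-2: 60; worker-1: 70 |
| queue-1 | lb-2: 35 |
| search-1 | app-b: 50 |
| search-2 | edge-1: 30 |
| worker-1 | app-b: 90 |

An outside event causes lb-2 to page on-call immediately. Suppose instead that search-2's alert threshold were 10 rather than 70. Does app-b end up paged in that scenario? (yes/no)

With search-2's alert threshold at 10:
Round 1 — lb-2 pages on-call (initial).
  app-b: +90 → 90 < 110
  cache-2: +45 → 45 < 70
  edge-1: +35 → 35 < 40
  edge-2: +60 → 60 < 110
  worker-1: +70 → 70 ≥ 30
Round 2 — worker-1 pages on-call.
  app-b: +90 → 180 ≥ 110
Round 3 — app-b pages on-call.
  queue-1: +10 → 10 < 60
No further pages.

yes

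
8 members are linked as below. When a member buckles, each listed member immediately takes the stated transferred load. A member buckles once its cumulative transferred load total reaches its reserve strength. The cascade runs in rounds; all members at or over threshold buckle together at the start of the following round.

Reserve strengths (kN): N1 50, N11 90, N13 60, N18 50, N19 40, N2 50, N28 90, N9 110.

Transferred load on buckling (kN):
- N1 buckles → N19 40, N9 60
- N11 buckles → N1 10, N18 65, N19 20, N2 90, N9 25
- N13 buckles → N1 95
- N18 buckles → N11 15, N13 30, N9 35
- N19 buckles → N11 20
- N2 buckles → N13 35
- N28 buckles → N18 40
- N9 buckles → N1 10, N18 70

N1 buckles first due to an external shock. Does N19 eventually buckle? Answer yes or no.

Round 1 — N1 buckles (initial).
  N19: +40 → 40 ≥ 40
  N9: +60 → 60 < 110
Round 2 — N19 buckles.
  N11: +20 → 20 < 90
No further bucklings.

yes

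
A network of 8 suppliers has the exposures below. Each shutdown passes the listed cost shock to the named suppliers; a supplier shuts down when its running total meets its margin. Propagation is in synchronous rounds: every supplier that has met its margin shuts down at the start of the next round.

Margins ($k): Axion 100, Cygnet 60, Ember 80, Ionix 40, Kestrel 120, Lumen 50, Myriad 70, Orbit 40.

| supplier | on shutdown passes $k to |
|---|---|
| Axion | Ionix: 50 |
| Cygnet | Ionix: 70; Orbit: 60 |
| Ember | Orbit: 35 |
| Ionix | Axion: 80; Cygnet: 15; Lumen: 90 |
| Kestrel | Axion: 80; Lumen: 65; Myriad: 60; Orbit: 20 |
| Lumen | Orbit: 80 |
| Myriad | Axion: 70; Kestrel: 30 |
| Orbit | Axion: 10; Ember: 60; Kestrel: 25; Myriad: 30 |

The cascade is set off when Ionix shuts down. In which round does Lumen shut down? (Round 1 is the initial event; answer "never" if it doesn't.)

Round 1 — Ionix shuts down (initial).
  Axion: +80 → 80 < 100
  Cygnet: +15 → 15 < 60
  Lumen: +90 → 90 ≥ 50
Round 2 — Lumen shuts down.
  Orbit: +80 → 80 ≥ 40
Round 3 — Orbit shuts down.
  Axion: +10 → 90 < 100
  Ember: +60 → 60 < 80
  Kestrel: +25 → 25 < 120
  Myriad: +30 → 30 < 70
No further shutdowns.

2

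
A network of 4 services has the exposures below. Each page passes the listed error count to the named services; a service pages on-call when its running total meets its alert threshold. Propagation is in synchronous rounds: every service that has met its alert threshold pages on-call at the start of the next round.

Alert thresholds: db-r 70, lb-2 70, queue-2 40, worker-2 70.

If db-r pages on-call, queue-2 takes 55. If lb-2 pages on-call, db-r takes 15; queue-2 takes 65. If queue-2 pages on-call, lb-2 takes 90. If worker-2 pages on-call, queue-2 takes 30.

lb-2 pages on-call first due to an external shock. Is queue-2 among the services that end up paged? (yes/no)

Round 1 — lb-2 pages on-call (initial).
  db-r: +15 → 15 < 70
  queue-2: +65 → 65 ≥ 40
Round 2 — queue-2 pages on-call.
No further pages.

yes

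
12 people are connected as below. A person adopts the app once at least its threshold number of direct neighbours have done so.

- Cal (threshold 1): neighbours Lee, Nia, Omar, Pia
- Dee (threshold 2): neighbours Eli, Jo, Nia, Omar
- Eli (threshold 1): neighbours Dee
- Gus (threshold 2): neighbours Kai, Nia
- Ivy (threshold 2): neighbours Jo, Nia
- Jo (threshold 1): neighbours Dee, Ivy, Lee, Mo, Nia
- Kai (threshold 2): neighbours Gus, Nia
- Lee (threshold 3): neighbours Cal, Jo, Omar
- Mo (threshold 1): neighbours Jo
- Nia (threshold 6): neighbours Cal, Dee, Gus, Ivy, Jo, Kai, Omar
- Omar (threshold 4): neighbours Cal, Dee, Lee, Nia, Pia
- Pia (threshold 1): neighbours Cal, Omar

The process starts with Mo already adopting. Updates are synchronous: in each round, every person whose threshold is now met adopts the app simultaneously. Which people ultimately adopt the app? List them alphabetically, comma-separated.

Round 1 — Mo adopts the app (initial).
Round 2 — checking thresholds:
  Jo: 1 of 5 neighbours ≥ 1, adopts the app.
Round 3 — no new adoptions; cascade stops.

Jo, Mo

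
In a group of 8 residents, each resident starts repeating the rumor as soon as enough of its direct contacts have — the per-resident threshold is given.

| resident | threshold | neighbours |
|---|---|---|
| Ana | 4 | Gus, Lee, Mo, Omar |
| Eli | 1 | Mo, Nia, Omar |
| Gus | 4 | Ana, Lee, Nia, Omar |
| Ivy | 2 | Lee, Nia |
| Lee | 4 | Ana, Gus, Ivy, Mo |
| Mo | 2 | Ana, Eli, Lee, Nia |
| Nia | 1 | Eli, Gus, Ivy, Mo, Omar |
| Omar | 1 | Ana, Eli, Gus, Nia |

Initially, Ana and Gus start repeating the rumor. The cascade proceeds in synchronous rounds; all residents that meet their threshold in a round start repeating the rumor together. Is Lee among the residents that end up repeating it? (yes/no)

no

Round 1 — Ana, Gus start repeating the rumor (initial).
Round 2 — checking thresholds:
  Lee: 2 of 4 neighbours < 4, below threshold.
  Mo: 1 of 4 neighbours < 2, below threshold.
  Nia: 1 of 5 neighbours ≥ 1, starts repeating the rumor.
  Omar: 2 of 4 neighbours ≥ 1, starts repeating the rumor.
Round 3 — checking thresholds:
  Eli: 2 of 3 neighbours ≥ 1, starts repeating the rumor.
  Ivy: 1 of 2 neighbours < 2, below threshold.
  Lee: 2 of 4 neighbours < 4, below threshold.
  Mo: 2 of 4 neighbours ≥ 2, starts repeating the rumor.
Round 4 — no new spreads; cascade stops.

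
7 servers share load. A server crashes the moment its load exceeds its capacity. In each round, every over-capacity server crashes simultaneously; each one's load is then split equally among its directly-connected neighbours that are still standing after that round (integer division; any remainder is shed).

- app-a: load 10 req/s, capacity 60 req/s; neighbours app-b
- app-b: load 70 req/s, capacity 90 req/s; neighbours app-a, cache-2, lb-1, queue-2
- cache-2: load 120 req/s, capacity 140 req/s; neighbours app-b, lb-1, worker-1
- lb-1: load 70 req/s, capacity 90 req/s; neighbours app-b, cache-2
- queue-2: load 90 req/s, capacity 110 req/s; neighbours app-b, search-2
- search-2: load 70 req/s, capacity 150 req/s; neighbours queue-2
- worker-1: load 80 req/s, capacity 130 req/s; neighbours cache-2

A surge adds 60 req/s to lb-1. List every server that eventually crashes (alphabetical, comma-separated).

Round 1 — lb-1 at 130 > 90. lb-1 crashes.
  lb-1 sheds 130 req/s to app-b, cache-2: 65 each.
    app-b: 70+65 = 135 > 90
    cache-2: 120+65 = 185 > 140
Round 2 — app-b, cache-2 crash.
  app-b sheds 135 req/s to app-a, queue-2: 67 each (1 lost).
    app-a: 10+67 = 77 > 60
    queue-2: 90+67 = 157 > 110
  cache-2 sheds 185 req/s to worker-1: 185 each.
    worker-1: 80+185 = 265 > 130
Round 3 — app-a, queue-2, worker-1 crash.
  app-a sheds 77 req/s: no online neighbours, lost.
  queue-2 sheds 157 req/s to search-2: 157 each.
    search-2: 70+157 = 227 > 150
  worker-1 sheds 265 req/s: no online neighbours, lost.
Round 4 — search-2 crashes.
  search-2 sheds 227 req/s: no online neighbours, lost.
No further crashes.

app-a, app-b, cache-2, lb-1, queue-2, search-2, worker-1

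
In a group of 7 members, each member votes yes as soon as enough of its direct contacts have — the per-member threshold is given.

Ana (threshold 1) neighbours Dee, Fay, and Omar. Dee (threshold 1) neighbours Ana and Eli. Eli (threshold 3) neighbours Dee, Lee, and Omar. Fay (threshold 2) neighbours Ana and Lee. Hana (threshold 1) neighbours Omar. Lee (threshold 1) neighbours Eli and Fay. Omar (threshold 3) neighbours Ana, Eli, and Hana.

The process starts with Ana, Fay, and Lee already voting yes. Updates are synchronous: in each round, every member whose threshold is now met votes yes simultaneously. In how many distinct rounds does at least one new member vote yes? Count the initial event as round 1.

2

Round 1 — Ana, Fay, Lee vote yes (initial).
Round 2 — checking thresholds:
  Dee: 1 of 2 neighbours ≥ 1, votes yes.
  Eli: 1 of 3 neighbours < 3, not yet.
  Omar: 1 of 3 neighbours < 3, not yet.
Round 3 — no new yes votes; cascade stops.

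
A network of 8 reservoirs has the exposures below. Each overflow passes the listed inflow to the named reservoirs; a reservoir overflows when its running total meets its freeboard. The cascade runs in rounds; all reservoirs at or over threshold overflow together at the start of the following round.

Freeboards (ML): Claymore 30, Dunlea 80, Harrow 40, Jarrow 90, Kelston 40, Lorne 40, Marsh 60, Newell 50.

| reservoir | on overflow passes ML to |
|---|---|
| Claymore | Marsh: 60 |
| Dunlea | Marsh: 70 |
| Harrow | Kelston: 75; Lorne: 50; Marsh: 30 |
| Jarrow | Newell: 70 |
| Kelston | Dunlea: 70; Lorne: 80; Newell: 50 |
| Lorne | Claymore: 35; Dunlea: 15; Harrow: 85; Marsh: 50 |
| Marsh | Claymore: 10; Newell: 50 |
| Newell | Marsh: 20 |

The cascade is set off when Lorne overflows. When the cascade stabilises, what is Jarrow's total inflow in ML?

Round 1 — Lorne overflows (initial).
  Claymore: +35 → 35 ≥ 30
  Dunlea: +15 → 15 < 80
  Harrow: +85 → 85 ≥ 40
  Marsh: +50 → 50 < 60
Round 2 — Claymore, Harrow overflow.
  Kelston: +75 → 75 ≥ 40
  Marsh: +60+30 → 140 ≥ 60
Round 3 — Kelston, Marsh overflow.
  Dunlea: +70 → 85 ≥ 80
  Newell: +50+50 → 100 ≥ 50
Round 4 — Dunlea, Newell overflow.
No further overflows.

0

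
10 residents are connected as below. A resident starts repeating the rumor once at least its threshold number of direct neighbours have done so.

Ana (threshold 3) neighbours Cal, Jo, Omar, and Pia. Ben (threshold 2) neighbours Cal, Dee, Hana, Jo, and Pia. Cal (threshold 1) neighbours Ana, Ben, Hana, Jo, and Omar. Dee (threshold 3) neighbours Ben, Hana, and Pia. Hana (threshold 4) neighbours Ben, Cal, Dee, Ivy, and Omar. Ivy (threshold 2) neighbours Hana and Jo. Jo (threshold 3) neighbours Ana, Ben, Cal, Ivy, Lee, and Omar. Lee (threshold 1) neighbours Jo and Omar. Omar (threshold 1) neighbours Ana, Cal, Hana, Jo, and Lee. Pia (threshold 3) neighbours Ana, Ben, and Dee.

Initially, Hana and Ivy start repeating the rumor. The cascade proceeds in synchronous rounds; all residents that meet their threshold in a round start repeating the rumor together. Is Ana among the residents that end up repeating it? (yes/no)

yes

Round 1 — Hana, Ivy start repeating the rumor (initial).
Round 2 — checking thresholds:
  Ben: 1 of 5 neighbours < 2, holds.
  Cal: 1 of 5 neighbours ≥ 1, starts repeating the rumor.
  Dee: 1 of 3 neighbours < 3, holds.
  Jo: 1 of 6 neighbours < 3, holds.
  Omar: 1 of 5 neighbours ≥ 1, starts repeating the rumor.
Round 3 — checking thresholds:
  Ana: 2 of 4 neighbours < 3, holds.
  Ben: 2 of 5 neighbours ≥ 2, starts repeating the rumor.
  Dee: 1 of 3 neighbours < 3, holds.
  Jo: 3 of 6 neighbours ≥ 3, starts repeating the rumor.
  Lee: 1 of 2 neighbours ≥ 1, starts repeating the rumor.
Round 4 — checking thresholds:
  Ana: 3 of 4 neighbours ≥ 3, starts repeating the rumor.
  Dee: 2 of 3 neighbours < 3, holds.
  Pia: 1 of 3 neighbours < 3, holds.
Round 5 — no new spreads; cascade stops.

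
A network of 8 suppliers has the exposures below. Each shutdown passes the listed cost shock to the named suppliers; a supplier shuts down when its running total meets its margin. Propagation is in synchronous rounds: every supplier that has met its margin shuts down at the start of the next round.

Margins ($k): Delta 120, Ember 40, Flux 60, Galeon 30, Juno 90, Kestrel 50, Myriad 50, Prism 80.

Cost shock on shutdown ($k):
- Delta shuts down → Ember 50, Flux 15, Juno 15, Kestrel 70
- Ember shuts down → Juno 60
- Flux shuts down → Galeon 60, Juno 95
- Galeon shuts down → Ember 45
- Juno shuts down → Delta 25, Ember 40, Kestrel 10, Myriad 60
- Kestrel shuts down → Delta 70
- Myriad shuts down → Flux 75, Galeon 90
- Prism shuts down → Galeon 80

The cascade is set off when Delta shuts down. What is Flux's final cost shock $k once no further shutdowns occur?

15

Round 1 — Delta shuts down (initial).
  Ember: +50 → 50 ≥ 40
  Flux: +15 → 15 < 60
  Juno: +15 → 15 < 90
  Kestrel: +70 → 70 ≥ 50
Round 2 — Ember, Kestrel shut down.
  Juno: +60 → 75 < 90
No further shutdowns.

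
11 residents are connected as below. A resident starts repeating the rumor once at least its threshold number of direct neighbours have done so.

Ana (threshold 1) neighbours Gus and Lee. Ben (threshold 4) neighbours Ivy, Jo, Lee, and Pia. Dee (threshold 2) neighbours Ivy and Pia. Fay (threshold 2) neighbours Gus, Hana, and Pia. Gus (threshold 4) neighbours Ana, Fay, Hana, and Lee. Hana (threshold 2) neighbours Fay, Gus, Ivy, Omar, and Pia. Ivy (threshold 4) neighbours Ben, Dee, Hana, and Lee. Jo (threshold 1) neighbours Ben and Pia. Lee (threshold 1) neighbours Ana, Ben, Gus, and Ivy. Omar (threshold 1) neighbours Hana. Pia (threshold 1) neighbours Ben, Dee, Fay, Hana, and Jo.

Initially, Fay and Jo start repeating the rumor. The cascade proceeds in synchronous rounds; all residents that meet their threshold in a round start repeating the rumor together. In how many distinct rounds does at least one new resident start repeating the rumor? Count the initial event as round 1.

Round 1 — Fay, Jo start repeating the rumor (initial).
Round 2 — checking thresholds:
  Ben: 1 of 4 neighbours < 4, below threshold.
  Gus: 1 of 4 neighbours < 4, below threshold.
  Hana: 1 of 5 neighbours < 2, below threshold.
  Pia: 2 of 5 neighbours ≥ 1, starts repeating the rumor.
Round 3 — checking thresholds:
  Ben: 2 of 4 neighbours < 4, below threshold.
  Dee: 1 of 2 neighbours < 2, below threshold.
  Gus: 1 of 4 neighbours < 4, below threshold.
  Hana: 2 of 5 neighbours ≥ 2, starts repeating the rumor.
Round 4 — checking thresholds:
  Ben: 2 of 4 neighbours < 4, below threshold.
  Dee: 1 of 2 neighbours < 2, below threshold.
  Gus: 2 of 4 neighbours < 4, below threshold.
  Ivy: 1 of 4 neighbours < 4, below threshold.
  Omar: 1 of 1 neighbours ≥ 1, starts repeating the rumor.
Round 5 — no new spreads; cascade stops.

4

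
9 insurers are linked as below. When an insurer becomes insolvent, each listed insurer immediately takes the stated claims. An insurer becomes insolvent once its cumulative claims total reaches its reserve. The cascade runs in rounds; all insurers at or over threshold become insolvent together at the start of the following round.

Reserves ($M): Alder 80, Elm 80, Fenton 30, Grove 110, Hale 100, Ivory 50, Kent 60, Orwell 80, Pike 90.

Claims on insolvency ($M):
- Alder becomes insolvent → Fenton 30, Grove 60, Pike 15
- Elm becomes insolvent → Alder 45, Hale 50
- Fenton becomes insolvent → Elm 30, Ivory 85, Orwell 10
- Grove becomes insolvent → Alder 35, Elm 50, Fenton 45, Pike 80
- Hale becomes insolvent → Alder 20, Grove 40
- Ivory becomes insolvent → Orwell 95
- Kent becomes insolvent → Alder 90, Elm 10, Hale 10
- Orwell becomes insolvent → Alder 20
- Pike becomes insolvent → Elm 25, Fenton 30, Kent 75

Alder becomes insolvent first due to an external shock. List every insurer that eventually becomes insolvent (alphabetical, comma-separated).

Alder, Fenton, Ivory, Orwell

Round 1 — Alder becomes insolvent (initial).
  Fenton: +30 → 30 ≥ 30
  Grove: +60 → 60 < 110
  Pike: +15 → 15 < 90
Round 2 — Fenton becomes insolvent.
  Elm: +30 → 30 < 80
  Ivory: +85 → 85 ≥ 50
  Orwell: +10 → 10 < 80
Round 3 — Ivory becomes insolvent.
  Orwell: +95 → 105 ≥ 80
Round 4 — Orwell becomes insolvent.
No further insolvencies.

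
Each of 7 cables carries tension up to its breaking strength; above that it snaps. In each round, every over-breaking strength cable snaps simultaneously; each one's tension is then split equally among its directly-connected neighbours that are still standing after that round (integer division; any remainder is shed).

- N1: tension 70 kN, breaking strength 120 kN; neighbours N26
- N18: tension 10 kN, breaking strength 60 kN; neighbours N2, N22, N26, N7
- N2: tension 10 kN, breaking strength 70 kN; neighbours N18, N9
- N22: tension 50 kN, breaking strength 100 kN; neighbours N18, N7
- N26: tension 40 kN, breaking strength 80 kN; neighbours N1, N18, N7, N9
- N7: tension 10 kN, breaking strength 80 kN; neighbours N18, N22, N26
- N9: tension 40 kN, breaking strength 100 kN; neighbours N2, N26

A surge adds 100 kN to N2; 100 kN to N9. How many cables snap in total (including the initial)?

7

Round 1 — N2 at 110 > 70; N9 at 140 > 100. N2, N9 snap.
  N2 sheds 110 kN to N18: 110 each.
    N18: 10+110 = 120 > 60
  N9 sheds 140 kN to N26: 140 each.
    N26: 40+140 = 180 > 80
Round 2 — N18, N26 snap.
  N18 sheds 120 kN to N22, N7: 60 each.
    N22: 50+60 = 110 > 100
    N7: 10+60 = 70 ≤ 80
  N26 sheds 180 kN to N1, N7: 90 each.
    N1: 70+90 = 160 > 120
    N7: 70+90 = 160 > 80
Round 3 — N1, N22, N7 snap.
  N1 sheds 160 kN: no online neighbours, lost.
  N22 sheds 110 kN: no online neighbours, lost.
  N7 sheds 160 kN: no online neighbours, lost.
No further breaks.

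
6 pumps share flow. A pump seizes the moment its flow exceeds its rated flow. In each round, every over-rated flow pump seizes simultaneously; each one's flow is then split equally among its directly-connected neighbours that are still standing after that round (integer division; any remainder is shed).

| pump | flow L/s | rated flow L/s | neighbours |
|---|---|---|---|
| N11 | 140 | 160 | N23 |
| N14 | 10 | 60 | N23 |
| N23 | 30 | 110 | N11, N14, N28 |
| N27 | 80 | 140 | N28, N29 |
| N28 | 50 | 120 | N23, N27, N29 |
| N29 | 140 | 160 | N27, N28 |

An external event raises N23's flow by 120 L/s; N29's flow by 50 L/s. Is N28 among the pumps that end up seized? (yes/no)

yes

Round 1 — N23 at 150 > 110; N29 at 190 > 160. N23, N29 seize.
  N23 sheds 150 L/s to N11, N14, N28: 50 each.
    N11: 140+50 = 190 > 160
    N14: 10+50 = 60 ≤ 60
    N28: 50+50 = 100 ≤ 120
  N29 sheds 190 L/s to N27, N28: 95 each.
    N27: 80+95 = 175 > 140
    N28: 100+95 = 195 > 120
Round 2 — N11, N27, N28 seize.
  N11 sheds 190 L/s: no online neighbours, lost.
  N27 sheds 175 L/s: no online neighbours, lost.
  N28 sheds 195 L/s: no online neighbours, lost.
No further seizures.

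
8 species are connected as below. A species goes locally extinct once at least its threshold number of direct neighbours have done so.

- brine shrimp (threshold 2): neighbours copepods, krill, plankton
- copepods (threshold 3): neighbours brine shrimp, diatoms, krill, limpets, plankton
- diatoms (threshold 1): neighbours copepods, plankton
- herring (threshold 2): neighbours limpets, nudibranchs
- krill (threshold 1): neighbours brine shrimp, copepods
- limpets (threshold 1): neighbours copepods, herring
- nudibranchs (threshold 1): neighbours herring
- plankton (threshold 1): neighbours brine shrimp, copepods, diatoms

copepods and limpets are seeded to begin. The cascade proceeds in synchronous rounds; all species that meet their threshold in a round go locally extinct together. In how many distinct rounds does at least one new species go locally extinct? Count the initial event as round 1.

3

Round 1 — copepods, limpets go locally extinct (initial).
Round 2 — checking thresholds:
  brine shrimp: 1 of 3 neighbours < 2, not yet.
  diatoms: 1 of 2 neighbours ≥ 1, goes locally extinct.
  herring: 1 of 2 neighbours < 2, not yet.
  krill: 1 of 2 neighbours ≥ 1, goes locally extinct.
  plankton: 1 of 3 neighbours ≥ 1, goes locally extinct.
Round 3 — checking thresholds:
  brine shrimp: 3 of 3 neighbours ≥ 2, goes locally extinct.
  herring: 1 of 2 neighbours < 2, not yet.
Round 4 — no new extinctions; cascade stops.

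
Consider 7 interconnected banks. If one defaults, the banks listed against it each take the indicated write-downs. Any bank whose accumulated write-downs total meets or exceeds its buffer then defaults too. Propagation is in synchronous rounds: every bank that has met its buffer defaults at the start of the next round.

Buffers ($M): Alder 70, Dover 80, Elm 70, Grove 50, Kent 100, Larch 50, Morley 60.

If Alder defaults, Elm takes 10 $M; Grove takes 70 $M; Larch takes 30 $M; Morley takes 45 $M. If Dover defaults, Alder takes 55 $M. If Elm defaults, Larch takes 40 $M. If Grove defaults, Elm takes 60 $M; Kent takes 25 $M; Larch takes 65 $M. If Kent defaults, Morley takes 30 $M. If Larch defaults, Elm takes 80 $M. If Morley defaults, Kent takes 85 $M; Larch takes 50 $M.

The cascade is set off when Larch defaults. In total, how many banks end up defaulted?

Round 1 — Larch defaults (initial).
  Elm: +80 → 80 ≥ 70
Round 2 — Elm defaults.
No further defaults.

2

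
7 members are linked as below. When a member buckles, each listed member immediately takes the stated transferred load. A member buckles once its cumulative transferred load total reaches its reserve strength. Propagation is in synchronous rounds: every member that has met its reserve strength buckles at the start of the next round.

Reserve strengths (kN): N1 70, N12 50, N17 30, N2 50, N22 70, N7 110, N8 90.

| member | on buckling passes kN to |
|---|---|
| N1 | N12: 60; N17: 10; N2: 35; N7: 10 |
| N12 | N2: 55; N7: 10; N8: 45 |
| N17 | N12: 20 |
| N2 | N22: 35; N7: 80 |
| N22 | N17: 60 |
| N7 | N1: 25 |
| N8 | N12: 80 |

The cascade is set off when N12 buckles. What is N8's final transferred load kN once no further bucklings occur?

45

Round 1 — N12 buckles (initial).
  N2: +55 → 55 ≥ 50
  N7: +10 → 10 < 110
  N8: +45 → 45 < 90
Round 2 — N2 buckles.
  N22: +35 → 35 < 70
  N7: +80 → 90 < 110
No further bucklings.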